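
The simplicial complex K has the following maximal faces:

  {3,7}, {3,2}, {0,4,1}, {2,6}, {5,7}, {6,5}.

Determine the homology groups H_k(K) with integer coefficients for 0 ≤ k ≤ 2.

H_0 = Z^2,  H_1 = Z,  H_2 = 0.

We work with the vertex ordering 0 < 1 < 2 < 3 < 4 < 5 < 6 < 7. The simplices of K, each written with vertices in increasing order, are:

  0-simplices (8): [0], [1], [2], [3], [4], [5], [6], [7]
  1-simplices (8): [0,1], [0,4], [1,4], [2,3], [2,6], [3,7], [5,6], [5,7]
  2-simplices (1): [0,1,4]

giving chain groups C_0 ≅ Z^8, C_1 ≅ Z^8, C_2 ≅ Z^1.

The boundary map ∂_1: C_1 → C_0 maps an edge to its endpoints' difference, ∂[p,q] = q − p. For instance
  ∂[1,4] = [4] − [1].
This gives a 8×8 integer matrix of rank 6; reducing to Smith normal form yields diagonal entries (1,1,1,1,1,1).

∂_2: C_2 → C_1 maps a triangle to the signed sum of its edges. For instance
  ∂[0,1,4] = [1,4] − [0,4] + [0,1].
As a 8×1 matrix over Z this has rank 1, with invariant factors (1).

Computing H_k = (kernel of ∂_k) / (image of ∂_{k+1}):

  H_0: rank C_0 − rank ∂_1 = 8 − 6 = 2, and the invariant factors of ∂_1 are all 1, so H_0 ≅ Z^2.
  H_1: rank ker ∂_1 − rank ∂_2 = (8 − 6) − 1 = 1, and the invariant factors of ∂_2 are all 1, so H_1 ≅ Z.
  H_2: rank ker ∂_2 − rank ∂_3 = (1 − 1) − 0 = 0, and there is no ∂_3, so H_2 ≅ 0.

As a check, the Euler characteristic is 8 − 8 + 1 = 1, which agrees with 2 − 1 + 0 = 1.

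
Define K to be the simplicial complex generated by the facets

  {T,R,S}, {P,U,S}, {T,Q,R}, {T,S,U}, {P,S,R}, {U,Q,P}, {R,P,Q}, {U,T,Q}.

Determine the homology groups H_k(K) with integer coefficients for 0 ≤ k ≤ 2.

K has 6 vertices, 12 edges, 8 triangles.
rank ∂_0 = 0, rank ∂_1 = 5 ⇒ b_0 = 6 − 0 − 5 = 1; all invariant factors of ∂_1 are 1 so no torsion. So H_0 ≅ Z.
rank ∂_1 = 5, rank ∂_2 = 7 ⇒ b_1 = 12 − 5 − 7 = 0; all invariant factors of ∂_2 are 1 so no torsion. So H_1 ≅ 0.
rank ∂_2 = 7, rank ∂_3 = 0 ⇒ b_2 = 8 − 7 − 0 = 1. So H_2 ≅ Z.

H_0 = Z,  H_1 = 0,  H_2 = Z.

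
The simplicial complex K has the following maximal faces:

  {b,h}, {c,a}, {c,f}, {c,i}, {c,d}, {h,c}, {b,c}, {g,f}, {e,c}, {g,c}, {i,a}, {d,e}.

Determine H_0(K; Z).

We work with the vertex ordering a < b < c < d < e < f < g < h < i. The simplices of K, each written with vertices in increasing order, are:

  0-simplices (9): a, b, c, d, e, f, g, h, i
  1-simplices (12): ac, ai, bc, bh, cd, ce, cf, cg, ch, ci, de, fg

giving chain groups C_0 ≅ Z^9, C_1 ≅ Z^12.

∂_1: C_1 → C_0 is given by ∂[p,q] = [q] − [p]. For instance
  ∂cf = f − c.
The 9×12 boundary matrix has rank 8 and Smith normal form diag(1,1,1,1,1,1,1,1).

Reading off H_k = ker ∂_k / im ∂_{k+1}:

  H_0: rank C_0 − rank ∂_1 = 9 − 8 = 1, and the invariant factors of ∂_1 are all 1, so H_0 = Z.

H_0 = Z.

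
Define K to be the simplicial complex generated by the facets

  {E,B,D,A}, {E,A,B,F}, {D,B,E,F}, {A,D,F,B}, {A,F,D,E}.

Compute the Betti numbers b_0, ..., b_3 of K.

b_0 = 1, b_1 = 0, b_2 = 0, b_3 = 1.

Take the total order A < B < D < E < F on the vertex set. Then K (dimension 3) consists of the simplices:

  0-simplices (5): A, B, D, E, F
  1-simplices (10): AB, AD, AE, AF, BD, BE, BF, DE, DF, EF
  2-simplices (10): ABD, ABE, ABF, ADE, ADF, AEF, BDE, BDF, BEF, DEF
  3-simplices (5): ABDE, ABDF, ABEF, ADEF, BDEF

giving chain groups C_0 ≅ Z^5, C_1 ≅ Z^10, C_2 ≅ Z^10, C_3 ≅ Z^5.

∂_1: C_1 → C_0 maps an edge to its endpoints' difference, ∂[p,q] = q − p. For instance
  ∂AE = E − A.
The resulting 5×10 matrix has rank 4, and its Smith normal form has invariant factors (1,1,1,1).

Boundary ∂_2: C_2 → C_1 maps a triangle to the signed sum of its edges. For instance
  ∂DEF = EF − DF + DE,
  ∂ADE = DE − AE + AD.
The resulting 10×10 matrix has rank 6, and its Smith normal form has invariant factors (1,1,1,1,1,1).

The boundary map ∂_3: C_3 → C_2 sends each 3-simplex σ to the alternating sum Σ_i (−1)^i (σ with its i-th vertex removed). For instance
  ∂ABDE = BDE − ADE + ABE − ABD,
  ∂ABEF = BEF − AEF + ABF − ABE.
The resulting 10×5 matrix has rank 4, and its Smith normal form has invariant factors (1,1,1,1).

Now H_k = ker ∂_k / im ∂_{k+1}, so:

  H_0: rank C_0 − rank ∂_1 = 5 − 4 = 1, and the invariant factors of ∂_1 are all 1, so H_0 ≅ Z.
  H_1: rank ker ∂_1 − rank ∂_2 = (10 − 4) − 6 = 0, and the invariant factors of ∂_2 are all 1, so H_1 ≅ 0.
  H_2: rank ker ∂_2 − rank ∂_3 = (10 − 6) − 4 = 0, and the invariant factors of ∂_3 are all 1, so H_2 ≅ 0.
  H_3: rank ker ∂_3 − rank ∂_4 = (5 − 4) − 0 = 1, and there is no ∂_4, so H_3 ≅ Z.

Hence the Betti numbers are b_0 = 1, b_1 = 0, b_2 = 0, b_3 = 1.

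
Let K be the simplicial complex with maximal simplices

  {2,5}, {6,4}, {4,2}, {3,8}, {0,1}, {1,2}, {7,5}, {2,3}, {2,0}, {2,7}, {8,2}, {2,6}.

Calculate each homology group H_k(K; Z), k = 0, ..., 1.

H_0 ≅ Z,  H_1 ≅ Z^4.

Take the total order 0 < 1 < 2 < 3 < 4 < 5 < 6 < 7 < 8 on the vertex set. Then K (dimension 1) consists of the simplices:

  0-simplices (9): [0], [1], [2], [3], [4], [5], [6], [7], [8]
  1-simplices (12): [0,1], [0,2], [1,2], [2,3], [2,4], [2,5], [2,6], [2,7], [2,8], [3,8], [4,6], [5,7]

giving chain groups C_0 ≅ Z^9, C_1 ≅ Z^12.

∂_1: C_1 → C_0 maps an edge to its endpoints' difference, ∂[p,q] = q − p. For instance
  ∂[2,5] = [5] − [2].
The 9×12 boundary matrix has rank 8 and Smith normal form diag(1,1,1,1,1,1,1,1).

Reading off H_k = ker ∂_k / im ∂_{k+1}:

  H_0: rank C_0 − rank ∂_1 = 9 − 8 = 1, and the invariant factors of ∂_1 are all 1, so H_0 ≅ Z.
  H_1: rank ker ∂_1 − rank ∂_2 = (12 − 8) − 0 = 4, and there is no ∂_2, so H_1 ≅ Z^4.

As a check, the Euler characteristic is 9 − 12 = -3, which agrees with 1 − 4 = -3.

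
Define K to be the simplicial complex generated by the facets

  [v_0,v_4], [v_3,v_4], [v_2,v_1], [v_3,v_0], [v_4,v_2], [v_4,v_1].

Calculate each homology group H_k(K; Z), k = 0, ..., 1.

H_0 ≅ Z,  H_1 ≅ Z^2.

We work with the vertex ordering v_0 < v_1 < v_2 < v_3 < v_4. The simplices of K, each written with vertices in increasing order, are:

  0-simplices (5): [v_0], [v_1], [v_2], [v_3], [v_4]
  1-simplices (6): [v_0,v_3], [v_0,v_4], [v_1,v_2], [v_1,v_4], [v_2,v_4], [v_3,v_4]

giving chain groups C_0 ≅ Z^5, C_1 ≅ Z^6.

∂_1: C_1 → C_0 sends each edge [p,q] (with p < q) to q − p. For instance
  ∂[v_2,v_4] = [v_4] − [v_2].
As a 5×6 matrix over Z this has rank 4, with invariant factors (1,1,1,1).

Computing H_k = (kernel of ∂_k) / (image of ∂_{k+1}):

  H_0: rank C_0 − rank ∂_1 = 5 − 4 = 1, and the invariant factors of ∂_1 are all 1, so H_0 = Z.
  H_1: rank ker ∂_1 − rank ∂_2 = (6 − 4) − 0 = 2, and there is no ∂_2, so H_1 = Z^2.

As a check, the Euler characteristic is 5 − 6 = -1, which agrees with 1 − 2 = -1.
(K is a triangulation of a wedge of 2 circles.)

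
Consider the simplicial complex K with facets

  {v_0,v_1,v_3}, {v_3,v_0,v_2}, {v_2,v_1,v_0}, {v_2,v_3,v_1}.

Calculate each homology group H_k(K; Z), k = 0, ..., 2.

Order the vertices as v_0 < v_1 < v_2 < v_3. Listing each simplex with vertices in this order, K has dimension 2 with simplices:

  0-simplices (4): [v_0], [v_1], [v_2], [v_3]
  1-simplices (6): [v_0,v_1], [v_0,v_2], [v_0,v_3], [v_1,v_2], [v_1,v_3], [v_2,v_3]
  2-simplices (4): [v_0,v_1,v_2], [v_0,v_1,v_3], [v_0,v_2,v_3], [v_1,v_2,v_3]

so the chain groups are C_0 ≅ Z^4, C_1 ≅ Z^6, C_2 ≅ Z^4.

The boundary map ∂_1: C_1 → C_0 maps an edge to its endpoints' difference, ∂[p,q] = q − p. For instance
  ∂[v_0,v_2] = [v_2] − [v_0].
The resulting 4×6 matrix has rank 3, and its Smith normal form has invariant factors (1,1,1).

∂_2: C_2 → C_1 acts by ∂[p,q,r] = [q,r] − [p,r] + [p,q]. For instance
  ∂[v_0,v_1,v_3] = [v_1,v_3] − [v_0,v_3] + [v_0,v_1],
  ∂[v_1,v_2,v_3] = [v_2,v_3] − [v_1,v_3] + [v_1,v_2].
This gives a 6×4 integer matrix of rank 3; reducing to Smith normal form yields diagonal entries (1,1,1).

Reading off H_k = ker ∂_k / im ∂_{k+1}:

  H_0: rank C_0 − rank ∂_1 = 4 − 3 = 1, and the invariant factors of ∂_1 are all 1, so H_0 ≅ Z.
  H_1: rank ker ∂_1 − rank ∂_2 = (6 − 3) − 3 = 0, and the invariant factors of ∂_2 are all 1, so H_1 ≅ 0.
  H_2: rank ker ∂_2 − rank ∂_3 = (4 − 3) − 0 = 1, and there is no ∂_3, so H_2 ≅ Z.

As a check, the Euler characteristic is 4 − 6 + 4 = 2, which agrees with 1 − 0 + 1 = 2.
(K is a triangulation of the 2-sphere S^2.)

H_0 ≅ Z,  H_1 = 0,  H_2 ≅ Z.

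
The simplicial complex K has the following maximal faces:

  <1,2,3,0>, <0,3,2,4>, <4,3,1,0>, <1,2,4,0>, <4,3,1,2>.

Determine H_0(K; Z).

We work with the vertex ordering 0 < 1 < 2 < 3 < 4. The simplices of K, each written with vertices in increasing order, are:

  0-simplices (5): [0], [1], [2], [3], [4]
  1-simplices (10): [0,1], [0,2], [0,3], [0,4], [1,2], [1,3], [1,4], [2,3], [2,4], [3,4]
  2-simplices (10): [0,1,2], [0,1,3], [0,1,4], [0,2,3], [0,2,4], [0,3,4], [1,2,3], [1,2,4], [1,3,4], [2,3,4]
  3-simplices (5): [0,1,2,3], [0,1,2,4], [0,1,3,4], [0,2,3,4], [1,2,3,4]

so the chain groups are C_0 ≅ Z^5, C_1 ≅ Z^10, C_2 ≅ Z^10, C_3 ≅ Z^5.

∂_1: C_1 → C_0 maps an edge to its endpoints' difference, ∂[p,q] = q − p. For instance
  ∂[2,3] = [3] − [2].
The 5×10 boundary matrix has rank 4 and Smith normal form diag(1,1,1,1).

∂_2: C_2 → C_1 acts by ∂[p,q,r] = [q,r] − [p,r] + [p,q]. For instance
  ∂[0,3,4] = [3,4] − [0,4] + [0,3],
  ∂[1,3,4] = [3,4] − [1,4] + [1,3].
As a 10×10 matrix over Z this has rank 6, with invariant factors (1,1,1,1,1,1).

∂_3: C_3 → C_2 sends each 3-simplex σ to the alternating sum Σ_i (−1)^i (σ with its i-th vertex removed). For instance
  ∂[0,1,2,3] = [1,2,3] − [0,2,3] + [0,1,3] − [0,1,2],
  ∂[0,1,3,4] = [1,3,4] − [0,3,4] + [0,1,4] − [0,1,3].
The 10×5 boundary matrix has rank 4 and Smith normal form diag(1,1,1,1).

From H_k ≅ ker(∂_k) / im(∂_{k+1}) we obtain:

  H_0: rank C_0 − rank ∂_1 = 5 − 4 = 1, and the invariant factors of ∂_1 are all 1, so H_0 ≅ Z.

H_0 ≅ Z.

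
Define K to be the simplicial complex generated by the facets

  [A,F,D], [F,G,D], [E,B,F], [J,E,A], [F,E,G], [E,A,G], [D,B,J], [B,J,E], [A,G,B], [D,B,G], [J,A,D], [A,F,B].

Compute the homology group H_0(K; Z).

H_0 ≅ Z.

We work with the vertex ordering A < B < D < E < F < G < J. The simplices of K, each written with vertices in increasing order, are:

  0-simplices (7): A, B, D, E, F, G, J
  1-simplices (18): AB, AD, AE, AF, AG, AJ, BD, BE, BF, BG, BJ, DF, DG, DJ, EF, EG, EJ, FG
  2-simplices (12): ABF, ABG, ADF, ADJ, AEG, AEJ, BDG, BDJ, BEF, BEJ, DFG, EFG

Hence C_0 ≅ Z^7, C_1 ≅ Z^18, C_2 ≅ Z^12.

Boundary ∂_1: C_1 → C_0 is given by ∂[p,q] = [q] − [p]. For instance
  ∂EG = G − E.
This gives a 7×18 integer matrix of rank 6; reducing to Smith normal form yields diagonal entries (1,1,1,1,1,1).

∂_2: C_2 → C_1 maps a triangle to the signed sum of its edges. For instance
  ∂ADJ = DJ − AJ + AD,
  ∂BDG = DG − BG + BD.
This gives a 18×12 integer matrix of rank 12; reducing to Smith normal form yields diagonal entries (1,1,1,1,1,1,1,1,1,1,1,2).

Now H_k = ker ∂_k / im ∂_{k+1}, so:

  H_0: rank C_0 − rank ∂_1 = 7 − 6 = 1, and the invariant factors of ∂_1 are all 1, so H_0 = Z.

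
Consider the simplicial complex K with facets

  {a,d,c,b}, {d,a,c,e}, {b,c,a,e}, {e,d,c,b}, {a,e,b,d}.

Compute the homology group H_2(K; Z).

H_2 ≅ 0.

Order the vertices as a < b < c < d < e. Listing each simplex with vertices in this order, K has dimension 3 with simplices:

  0-simplices (5): a, b, c, d, e
  1-simplices (10): ab, ac, ad, ae, bc, bd, be, cd, ce, de
  2-simplices (10): abc, abd, abe, acd, ace, ade, bcd, bce, bde, cde
  3-simplices (5): abcd, abce, abde, acde, bcde

Hence C_0 ≅ Z^5, C_1 ≅ Z^10, C_2 ≅ Z^10, C_3 ≅ Z^5.

Boundary ∂_1: C_1 → C_0 is given by ∂[p,q] = [q] − [p]. For instance
  ∂ab = b − a.
The resulting 5×10 matrix has rank 4, and its Smith normal form has invariant factors (1,1,1,1).

The boundary map ∂_2: C_2 → C_1 maps a triangle to the signed sum of its edges. For instance
  ∂abe = be − ae + ab,
  ∂abd = bd − ad + ab.
The 10×10 boundary matrix has rank 6 and Smith normal form diag(1,1,1,1,1,1).

∂_3: C_3 → C_2 sends each 3-simplex σ to the alternating sum Σ_i (−1)^i (σ with its i-th vertex removed). For instance
  ∂abcd = bcd − acd + abd − abc,
  ∂acde = cde − ade + ace − acd.
The 10×5 boundary matrix has rank 4 and Smith normal form diag(1,1,1,1).

From H_k ≅ ker(∂_k) / im(∂_{k+1}) we obtain:

  H_2: rank ker ∂_2 − rank ∂_3 = (10 − 6) − 4 = 0, and the invariant factors of ∂_3 are all 1, so H_2 = 0.

(K is a triangulation of the 3-sphere S^3.)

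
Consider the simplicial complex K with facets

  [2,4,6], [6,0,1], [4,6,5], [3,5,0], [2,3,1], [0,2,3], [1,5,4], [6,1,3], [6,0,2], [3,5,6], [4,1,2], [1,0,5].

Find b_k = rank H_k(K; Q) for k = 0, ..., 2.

b_0 = 1, b_1 = 0, b_2 = 0.

Order the vertices as 0 < 1 < 2 < 3 < 4 < 5 < 6. Listing each simplex with vertices in this order, K has dimension 2 with simplices:

  0-simplices (7): [0], [1], [2], [3], [4], [5], [6]
  1-simplices (18): [0,1], [0,2], [0,3], [0,5], [0,6], [1,2], [1,3], [1,4], [1,5], [1,6], [2,3], [2,4], [2,6], [3,5], [3,6], [4,5], [4,6], [5,6]
  2-simplices (12): [0,1,5], [0,1,6], [0,2,3], [0,2,6], [0,3,5], [1,2,3], [1,2,4], [1,3,6], [1,4,5], [2,4,6], [3,5,6], [4,5,6]

so the chain groups are C_0 ≅ Z^7, C_1 ≅ Z^18, C_2 ≅ Z^12.

The boundary map ∂_1: C_1 → C_0 maps an edge to its endpoints' difference, ∂[p,q] = q − p. For instance
  ∂[1,3] = [3] − [1].
The 7×18 boundary matrix has rank 6 and Smith normal form diag(1,1,1,1,1,1).

The boundary map ∂_2: C_2 → C_1 acts by ∂[p,q,r] = [q,r] − [p,r] + [p,q]. For instance
  ∂[4,5,6] = [5,6] − [4,6] + [4,5],
  ∂[0,1,6] = [1,6] − [0,6] + [0,1].
The resulting 18×12 matrix has rank 12, and its Smith normal form has invariant factors (1,1,1,1,1,1,1,1,1,1,1,2).

Computing H_k = (kernel of ∂_k) / (image of ∂_{k+1}):

  H_0: rank C_0 − rank ∂_1 = 7 − 6 = 1, and the invariant factors of ∂_1 are all 1, so H_0 = Z.
  H_1: rank ker ∂_1 − rank ∂_2 = (18 − 6) − 12 = 0, and ∂_2 has invariant factor 2 > 1, so H_1 = Z/2.
  H_2: rank ker ∂_2 − rank ∂_3 = (12 − 12) − 0 = 0, and there is no ∂_3, so H_2 = 0.

As a check, the Euler characteristic is 7 − 18 + 12 = 1, which agrees with 1 − 0 + 0 = 1.
(K is a triangulation of the real projective plane RP^2.)

Hence the Betti numbers are b_0 = 1, b_1 = 0, b_2 = 0.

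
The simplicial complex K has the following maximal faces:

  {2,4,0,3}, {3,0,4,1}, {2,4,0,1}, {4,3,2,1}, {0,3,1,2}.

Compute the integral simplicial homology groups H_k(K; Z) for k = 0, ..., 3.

We work with the vertex ordering 0 < 1 < 2 < 3 < 4. The simplices of K, each written with vertices in increasing order, are:

  0-simplices (5): [0], [1], [2], [3], [4]
  1-simplices (10): [0,1], [0,2], [0,3], [0,4], [1,2], [1,3], [1,4], [2,3], [2,4], [3,4]
  2-simplices (10): [0,1,2], [0,1,3], [0,1,4], [0,2,3], [0,2,4], [0,3,4], [1,2,3], [1,2,4], [1,3,4], [2,3,4]
  3-simplices (5): [0,1,2,3], [0,1,2,4], [0,1,3,4], [0,2,3,4], [1,2,3,4]

Hence C_0 ≅ Z^5, C_1 ≅ Z^10, C_2 ≅ Z^10, C_3 ≅ Z^5.

Boundary ∂_1: C_1 → C_0 maps an edge to its endpoints' difference, ∂[p,q] = q − p. For instance
  ∂[2,4] = [4] − [2].
The 5×10 boundary matrix has rank 4 and Smith normal form diag(1,1,1,1).

Boundary ∂_2: C_2 → C_1 acts by ∂[p,q,r] = [q,r] − [p,r] + [p,q]. For instance
  ∂[0,1,3] = [1,3] − [0,3] + [0,1],
  ∂[0,2,3] = [2,3] − [0,3] + [0,2].
This gives a 10×10 integer matrix of rank 6; reducing to Smith normal form yields diagonal entries (1,1,1,1,1,1).

The boundary map ∂_3: C_3 → C_2 sends each 3-simplex σ to the alternating sum Σ_i (−1)^i (σ with its i-th vertex removed). For instance
  ∂[0,1,3,4] = [1,3,4] − [0,3,4] + [0,1,4] − [0,1,3],
  ∂[0,1,2,4] = [1,2,4] − [0,2,4] + [0,1,4] − [0,1,2].
This gives a 10×5 integer matrix of rank 4; reducing to Smith normal form yields diagonal entries (1,1,1,1).

Now H_k = ker ∂_k / im ∂_{k+1}, so:

  H_0: rank C_0 − rank ∂_1 = 5 − 4 = 1, and the invariant factors of ∂_1 are all 1, so H_0 ≅ Z.
  H_1: rank ker ∂_1 − rank ∂_2 = (10 − 4) − 6 = 0, and the invariant factors of ∂_2 are all 1, so H_1 ≅ 0.
  H_2: rank ker ∂_2 − rank ∂_3 = (10 − 6) − 4 = 0, and the invariant factors of ∂_3 are all 1, so H_2 ≅ 0.
  H_3: rank ker ∂_3 − rank ∂_4 = (5 − 4) − 0 = 1, and there is no ∂_4, so H_3 ≅ Z.

H_0 ≅ Z,  H_1 = 0,  H_2 = 0,  H_3 ≅ Z.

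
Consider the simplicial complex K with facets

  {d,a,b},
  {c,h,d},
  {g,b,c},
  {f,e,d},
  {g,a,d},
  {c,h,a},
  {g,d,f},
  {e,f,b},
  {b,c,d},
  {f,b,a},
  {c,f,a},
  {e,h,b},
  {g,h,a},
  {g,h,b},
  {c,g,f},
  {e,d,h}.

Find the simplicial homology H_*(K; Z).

Fix the vertex order a < b < c < d < e < f < g < h and write every simplex with vertices in increasing order. Then dim K = 2 and the simplices of K are:

  0-simplices (8): a, b, c, d, e, f, g, h
  1-simplices (24): ab, ac, ad, af, ag, ah, bc, bd, be, bf, bg, bh, cd, cf, cg, ch, de, df, dg, dh, ef, eh, fg, gh
  2-simplices (16): abd, abf, acf, ach, adg, agh, bcd, bcg, bef, beh, bgh, cdh, cfg, def, deh, dfg

giving chain groups C_0 ≅ Z^8, C_1 ≅ Z^24, C_2 ≅ Z^16.

Boundary ∂_1: C_1 → C_0 sends each edge [p,q] (with p < q) to q − p.
The resulting 8×24 matrix has rank 7, and its Smith normal form has invariant factors (1,1,1,1,1,1,1).

Boundary ∂_2: C_2 → C_1 maps a triangle to the signed sum of its edges. For instance
  ∂agh = gh − ah + ag,
  ∂dfg = fg − dg + df.
The 24×16 boundary matrix has rank 15 and Smith normal form diag(1,1,1,1,1,1,1,1,1,1,1,1,1,1,1).

Reading off H_k = ker ∂_k / im ∂_{k+1}:

  H_0: rank C_0 − rank ∂_1 = 8 − 7 = 1, and the invariant factors of ∂_1 are all 1, so H_0 = Z.
  H_1: rank ker ∂_1 − rank ∂_2 = (24 − 7) − 15 = 2, and the invariant factors of ∂_2 are all 1, so H_1 = Z^2.
  H_2: rank ker ∂_2 − rank ∂_3 = (16 − 15) − 0 = 1, and there is no ∂_3, so H_2 = Z.

As a check, the Euler characteristic is 8 − 24 + 16 = 0, which agrees with 1 − 2 + 1 = 0.

H_0 ≅ Z,  H_1 ≅ Z^2,  H_2 ≅ Z.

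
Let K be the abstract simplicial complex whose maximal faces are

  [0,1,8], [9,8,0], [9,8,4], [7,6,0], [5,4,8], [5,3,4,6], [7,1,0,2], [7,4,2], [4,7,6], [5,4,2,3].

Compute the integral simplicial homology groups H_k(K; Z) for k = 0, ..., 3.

Take the total order 0 < 1 < 2 < 3 < 4 < 5 < 6 < 7 < 8 < 9 on the vertex set. Then K (dimension 3) consists of the simplices:

  0-simplices (10): [0], [1], [2], [3], [4], [5], [6], [7], [8], [9]
  1-simplices (25): (25 of them)
  2-simplices (18): [0,1,2], [0,1,7], [0,1,8], [0,2,7], [0,6,7], [0,8,9], [1,2,7], [2,3,4], [2,3,5], [2,4,5], [2,4,7], [3,4,5], [3,4,6], [3,5,6], [4,5,6], [4,5,8], [4,6,7], [4,8,9]
  3-simplices (3): [0,1,2,7], [2,3,4,5], [3,4,5,6]

Hence C_0 ≅ Z^10, C_1 ≅ Z^25, C_2 ≅ Z^18, C_3 ≅ Z^3.

Boundary ∂_1: C_1 → C_0 maps an edge to its endpoints' difference, ∂[p,q] = q − p.
As a 10×25 matrix over Z this has rank 9, with invariant factors (1,1,1,1,1,1,1,1,1).

∂_2: C_2 → C_1 acts by ∂[p,q,r] = [q,r] − [p,r] + [p,q]. For instance
  ∂[2,3,5] = [3,5] − [2,5] + [2,3],
  ∂[0,8,9] = [8,9] − [0,9] + [0,8].
The 25×18 boundary matrix has rank 15 and Smith normal form diag(1,1,1,1,1,1,1,1,1,1,1,1,1,1,1).

∂_3: C_3 → C_2 sends each 3-simplex σ to the alternating sum Σ_i (−1)^i (σ with its i-th vertex removed). For instance
  ∂[0,1,2,7] = [1,2,7] − [0,2,7] + [0,1,7] − [0,1,2],
  ∂[3,4,5,6] = [4,5,6] − [3,5,6] + [3,4,6] − [3,4,5].
As a 18×3 matrix over Z this has rank 3, with invariant factors (1,1,1).

From H_k ≅ ker(∂_k) / im(∂_{k+1}) we obtain:

  H_0: rank C_0 − rank ∂_1 = 10 − 9 = 1, and the invariant factors of ∂_1 are all 1, so H_0 ≅ Z.
  H_1: rank ker ∂_1 − rank ∂_2 = (25 − 9) − 15 = 1, and the invariant factors of ∂_2 are all 1, so H_1 ≅ Z.
  H_2: rank ker ∂_2 − rank ∂_3 = (18 − 15) − 3 = 0, and the invariant factors of ∂_3 are all 1, so H_2 ≅ 0.
  H_3: rank ker ∂_3 − rank ∂_4 = (3 − 3) − 0 = 0, and there is no ∂_4, so H_3 ≅ 0.

H_0 = Z,  H_1 = Z,  H_2 = 0,  H_3 = 0.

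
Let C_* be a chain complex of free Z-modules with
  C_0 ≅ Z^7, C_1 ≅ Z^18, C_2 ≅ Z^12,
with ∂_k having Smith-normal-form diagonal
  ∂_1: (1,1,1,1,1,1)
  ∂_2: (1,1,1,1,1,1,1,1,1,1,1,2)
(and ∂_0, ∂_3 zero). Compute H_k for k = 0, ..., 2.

H_0: b_0 = 7 − 0 − 6 = 1; torsion from ∂_1 factors > 1: none. So H_0 ≅ Z.
H_1: b_1 = 18 − 6 − 12 = 0; torsion from ∂_2 factors > 1: [2]. So H_1 ≅ Z/2.
H_2: b_2 = 12 − 12 − 0 = 0; torsion from ∂_3 factors > 1: none. So H_2 ≅ 0.

H_0 ≅ Z,  H_1 ≅ Z/2,  H_2 = 0.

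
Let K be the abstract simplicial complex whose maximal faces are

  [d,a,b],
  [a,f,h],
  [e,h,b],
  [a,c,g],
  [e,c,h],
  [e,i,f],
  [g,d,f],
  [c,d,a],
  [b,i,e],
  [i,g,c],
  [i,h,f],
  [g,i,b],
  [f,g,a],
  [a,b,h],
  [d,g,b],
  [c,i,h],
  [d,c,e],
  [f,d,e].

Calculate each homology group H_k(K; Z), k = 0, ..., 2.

H_0 = Z,  H_1 = Z ⊕ Z/2,  H_2 = 0.

Order the vertices as a < b < c < d < e < f < g < h < i. Listing each simplex with vertices in this order, K has dimension 2 with simplices:

  0-simplices (9): a, b, c, d, e, f, g, h, i
  1-simplices (27): ab, ac, ad, af, ag, ah, bd, be, bg, bh, bi, cd, ce, cg, ch, ci, de, df, dg, ef, eh, ei, fg, fh, fi, gi, hi
  2-simplices (18): abd, abh, acd, acg, afg, afh, bdg, beh, bei, bgi, cde, ceh, cgi, chi, def, dfg, efi, fhi

Hence C_0 ≅ Z^9, C_1 ≅ Z^27, C_2 ≅ Z^18.

The boundary map ∂_1: C_1 → C_0 sends each edge [p,q] (with p < q) to q − p. For instance
  ∂bi = i − b.
The 9×27 boundary matrix has rank 8 and Smith normal form diag(1,1,1,1,1,1,1,1).

∂_2: C_2 → C_1 maps a triangle to the signed sum of its edges. For instance
  ∂chi = hi − ci + ch,
  ∂dfg = fg − dg + df.
The resulting 27×18 matrix has rank 18, and its Smith normal form has invariant factors (1,1,1,1,1,1,1,1,1,1,1,1,1,1,1,1,1,2).

Reading off H_k = ker ∂_k / im ∂_{k+1}:

  H_0: rank C_0 − rank ∂_1 = 9 − 8 = 1, and the invariant factors of ∂_1 are all 1, so H_0 = Z.
  H_1: rank ker ∂_1 − rank ∂_2 = (27 − 8) − 18 = 1, and ∂_2 has invariant factor 2 > 1, so H_1 = Z ⊕ Z/2.
  H_2: rank ker ∂_2 − rank ∂_3 = (18 − 18) − 0 = 0, and there is no ∂_3, so H_2 = 0.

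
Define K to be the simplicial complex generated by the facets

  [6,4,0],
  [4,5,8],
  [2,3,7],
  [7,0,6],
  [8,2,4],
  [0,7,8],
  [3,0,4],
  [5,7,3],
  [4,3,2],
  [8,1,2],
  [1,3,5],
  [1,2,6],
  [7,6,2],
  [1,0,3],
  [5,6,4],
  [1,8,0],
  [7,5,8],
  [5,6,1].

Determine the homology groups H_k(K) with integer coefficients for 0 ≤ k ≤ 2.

H_0 = Z,  H_1 = Z^2,  H_2 = Z.

K has 9 vertices, 27 edges, 18 triangles.
rank ∂_0 = 0, rank ∂_1 = 8 ⇒ b_0 = 9 − 0 − 8 = 1; all invariant factors of ∂_1 are 1 so no torsion. So H_0 ≅ Z.
rank ∂_1 = 8, rank ∂_2 = 17 ⇒ b_1 = 27 − 8 − 17 = 2; all invariant factors of ∂_2 are 1 so no torsion. So H_1 ≅ Z^2.
rank ∂_2 = 17, rank ∂_3 = 0 ⇒ b_2 = 18 − 17 − 0 = 1. So H_2 ≅ Z.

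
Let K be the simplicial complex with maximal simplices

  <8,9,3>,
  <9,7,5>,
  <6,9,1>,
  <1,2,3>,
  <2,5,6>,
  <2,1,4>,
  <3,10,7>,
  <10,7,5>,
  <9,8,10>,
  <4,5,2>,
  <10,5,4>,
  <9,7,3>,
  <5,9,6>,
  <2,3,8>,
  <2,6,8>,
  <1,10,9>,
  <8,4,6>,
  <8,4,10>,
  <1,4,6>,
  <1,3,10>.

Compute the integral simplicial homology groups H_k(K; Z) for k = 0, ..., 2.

H_0 ≅ Z,  H_1 ≅ Z ⊕ Z/2Z,  H_2 = 0.

K has 10 vertices, 30 edges, 20 triangles.
rank ∂_0 = 0, rank ∂_1 = 9 ⇒ b_0 = 10 − 0 − 9 = 1; all invariant factors of ∂_1 are 1 so no torsion. So H_0 ≅ Z.
rank ∂_1 = 9, rank ∂_2 = 20 ⇒ b_1 = 30 − 9 − 20 = 1; ∂_2 has invariant factor(s) [2] giving torsion. So H_1 ≅ Z ⊕ Z/2Z.
rank ∂_2 = 20, rank ∂_3 = 0 ⇒ b_2 = 20 − 20 − 0 = 0. So H_2 ≅ 0.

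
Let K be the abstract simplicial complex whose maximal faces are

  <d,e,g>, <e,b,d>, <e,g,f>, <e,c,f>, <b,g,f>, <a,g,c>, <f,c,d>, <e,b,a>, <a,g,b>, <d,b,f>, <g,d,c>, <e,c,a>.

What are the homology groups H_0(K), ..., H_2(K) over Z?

Take the total order a < b < c < d < e < f < g on the vertex set. Then K (dimension 2) consists of the simplices:

  0-simplices (7): a, b, c, d, e, f, g
  1-simplices (18): ab, ac, ae, ag, bd, be, bf, bg, cd, ce, cf, cg, de, df, dg, ef, eg, fg
  2-simplices (12): abe, abg, ace, acg, bde, bdf, bfg, cdf, cdg, cef, deg, efg

so the chain groups are C_0 ≅ Z^7, C_1 ≅ Z^18, C_2 ≅ Z^12.

Boundary ∂_1: C_1 → C_0 sends each edge [p,q] (with p < q) to q − p.
The 7×18 boundary matrix has rank 6 and Smith normal form diag(1,1,1,1,1,1).

∂_2: C_2 → C_1 sends each 2-simplex [p,q,r] to [q,r] − [p,r] + [p,q]. For instance
  ∂abe = be − ae + ab,
  ∂cef = ef − cf + ce.
As a 18×12 matrix over Z this has rank 12, with invariant factors (1,1,1,1,1,1,1,1,1,1,1,2).

Reading off H_k = ker ∂_k / im ∂_{k+1}:

  H_0: rank C_0 − rank ∂_1 = 7 − 6 = 1, and the invariant factors of ∂_1 are all 1, so H_0 ≅ Z.
  H_1: rank ker ∂_1 − rank ∂_2 = (18 − 6) − 12 = 0, and ∂_2 has invariant factor 2 > 1, so H_1 ≅ Z/2Z.
  H_2: rank ker ∂_2 − rank ∂_3 = (12 − 12) − 0 = 0, and there is no ∂_3, so H_2 ≅ 0.

(K is a triangulation of the real projective plane RP^2.)

H_0 ≅ Z,  H_1 ≅ Z/2Z,  H_2 = 0.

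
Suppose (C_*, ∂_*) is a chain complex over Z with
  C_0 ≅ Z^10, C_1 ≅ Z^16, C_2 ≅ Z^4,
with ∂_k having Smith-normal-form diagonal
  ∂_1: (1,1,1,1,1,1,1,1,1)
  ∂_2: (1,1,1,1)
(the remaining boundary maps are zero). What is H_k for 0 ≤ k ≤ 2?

H_0 = Z,  H_1 = Z^3,  H_2 = 0.

H_0: b_0 = 10 − 0 − 9 = 1; torsion from ∂_1 factors > 1: none. So H_0 = Z.
H_1: b_1 = 16 − 9 − 4 = 3; torsion from ∂_2 factors > 1: none. So H_1 = Z^3.
H_2: b_2 = 4 − 4 − 0 = 0; torsion from ∂_3 factors > 1: none. So H_2 = 0.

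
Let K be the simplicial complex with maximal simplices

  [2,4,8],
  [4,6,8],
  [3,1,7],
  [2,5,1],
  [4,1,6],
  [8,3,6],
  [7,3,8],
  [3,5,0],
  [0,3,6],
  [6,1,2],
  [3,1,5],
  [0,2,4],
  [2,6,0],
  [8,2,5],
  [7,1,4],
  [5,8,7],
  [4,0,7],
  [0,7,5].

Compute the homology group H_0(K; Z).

H_0 ≅ Z.

Fix the vertex order 0 < 1 < 2 < 3 < 4 < 5 < 6 < 7 < 8 and write every simplex with vertices in increasing order. Then dim K = 2 and the simplices of K are:

  0-simplices (9): [0], [1], [2], [3], [4], [5], [6], [7], [8]
  1-simplices (27): (27 of them)
  2-simplices (18): [0,2,4], [0,2,6], [0,3,5], [0,3,6], [0,4,7], [0,5,7], [1,2,5], [1,2,6], [1,3,5], [1,3,7], [1,4,6], [1,4,7], [2,4,8], [2,5,8], [3,6,8], [3,7,8], [4,6,8], [5,7,8]

so the chain groups are C_0 ≅ Z^9, C_1 ≅ Z^27, C_2 ≅ Z^18.

The boundary map ∂_1: C_1 → C_0 sends each edge [p,q] (with p < q) to q − p.
The 9×27 boundary matrix has rank 8 and Smith normal form diag(1,1,1,1,1,1,1,1).

Boundary ∂_2: C_2 → C_1 sends each 2-simplex [p,q,r] to [q,r] − [p,r] + [p,q]. For instance
  ∂[5,7,8] = [7,8] − [5,8] + [5,7],
  ∂[2,5,8] = [5,8] − [2,8] + [2,5].
The resulting 27×18 matrix has rank 18, and its Smith normal form has invariant factors (1,1,1,1,1,1,1,1,1,1,1,1,1,1,1,1,1,2).

Reading off H_k = ker ∂_k / im ∂_{k+1}:

  H_0: rank C_0 − rank ∂_1 = 9 − 8 = 1, and the invariant factors of ∂_1 are all 1, so H_0 ≅ Z.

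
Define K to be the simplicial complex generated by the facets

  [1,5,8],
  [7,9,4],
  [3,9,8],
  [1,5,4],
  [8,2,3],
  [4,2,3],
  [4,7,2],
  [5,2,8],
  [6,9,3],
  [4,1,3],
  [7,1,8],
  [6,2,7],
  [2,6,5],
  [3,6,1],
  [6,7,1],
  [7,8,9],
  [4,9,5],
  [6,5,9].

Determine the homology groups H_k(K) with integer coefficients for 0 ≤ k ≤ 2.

H_0 ≅ Z,  H_1 ≅ Z^2,  H_2 ≅ Z.

K has 9 vertices, 27 edges, 18 triangles.
rank ∂_0 = 0, rank ∂_1 = 8 ⇒ b_0 = 9 − 0 − 8 = 1; all invariant factors of ∂_1 are 1 so no torsion. So H_0 = Z.
rank ∂_1 = 8, rank ∂_2 = 17 ⇒ b_1 = 27 − 8 − 17 = 2; all invariant factors of ∂_2 are 1 so no torsion. So H_1 = Z^2.
rank ∂_2 = 17, rank ∂_3 = 0 ⇒ b_2 = 18 − 17 − 0 = 1. So H_2 = Z.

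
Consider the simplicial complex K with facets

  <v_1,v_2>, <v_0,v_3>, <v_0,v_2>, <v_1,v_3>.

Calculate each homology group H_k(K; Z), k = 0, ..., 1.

H_0 ≅ Z,  H_1 ≅ Z.

Take the total order v_0 < v_1 < v_2 < v_3 on the vertex set. Then K (dimension 1) consists of the simplices:

  0-simplices (4): [v_0], [v_1], [v_2], [v_3]
  1-simplices (4): [v_0,v_2], [v_0,v_3], [v_1,v_2], [v_1,v_3]

so the chain groups are C_0 ≅ Z^4, C_1 ≅ Z^4.

∂_1: C_1 → C_0 is given by ∂[p,q] = [q] − [p].
The 4×4 boundary matrix has rank 3 and Smith normal form diag(1,1,1).

Computing H_k = (kernel of ∂_k) / (image of ∂_{k+1}):

  H_0: rank C_0 − rank ∂_1 = 4 − 3 = 1, and the invariant factors of ∂_1 are all 1, so H_0 ≅ Z.
  H_1: rank ker ∂_1 − rank ∂_2 = (4 − 3) − 0 = 1, and there is no ∂_2, so H_1 ≅ Z.

As a check, the Euler characteristic is 4 − 4 = 0, which agrees with 1 − 1 = 0.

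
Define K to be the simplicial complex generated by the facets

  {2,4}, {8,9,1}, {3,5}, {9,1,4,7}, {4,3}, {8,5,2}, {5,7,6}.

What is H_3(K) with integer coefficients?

K has 9 vertices, 17 edges, 7 triangles, 1 3-simplex.
rank ∂_3 = 1, rank ∂_4 = 0 ⇒ b_3 = 1 − 1 − 0 = 0. So H_3 ≅ 0.

H_3 ≅ 0.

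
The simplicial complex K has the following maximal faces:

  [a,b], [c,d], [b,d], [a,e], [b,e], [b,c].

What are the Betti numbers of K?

We work with the vertex ordering a < b < c < d < e. The simplices of K, each written with vertices in increasing order, are:

  0-simplices (5): a, b, c, d, e
  1-simplices (6): ab, ae, bc, bd, be, cd

giving chain groups C_0 ≅ Z^5, C_1 ≅ Z^6.

∂_1: C_1 → C_0 sends each edge [p,q] (with p < q) to q − p. For instance
  ∂be = e − b.
The resulting 5×6 matrix has rank 4, and its Smith normal form has invariant factors (1,1,1,1).

Reading off H_k = ker ∂_k / im ∂_{k+1}:

  H_0: rank C_0 − rank ∂_1 = 5 − 4 = 1, and the invariant factors of ∂_1 are all 1, so H_0 ≅ Z.
  H_1: rank ker ∂_1 − rank ∂_2 = (6 − 4) − 0 = 2, and there is no ∂_2, so H_1 ≅ Z^2.

Hence the Betti numbers are b_0 = 1, b_1 = 2.

b_0 = 1, b_1 = 2.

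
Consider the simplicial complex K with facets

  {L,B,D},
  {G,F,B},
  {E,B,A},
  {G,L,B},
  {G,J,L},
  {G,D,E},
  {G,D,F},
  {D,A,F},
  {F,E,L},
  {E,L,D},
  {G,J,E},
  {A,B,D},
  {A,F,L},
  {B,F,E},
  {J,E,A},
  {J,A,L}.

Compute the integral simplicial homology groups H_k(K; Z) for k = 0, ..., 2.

Fix the vertex order A < B < D < E < F < G < J < L and write every simplex with vertices in increasing order. Then dim K = 2 and the simplices of K are:

  0-simplices (8): A, B, D, E, F, G, J, L
  1-simplices (24): AB, AD, AE, AF, AJ, AL, BD, BE, BF, BG, BL, DE, DF, DG, DL, EF, EG, EJ, EL, FG, FL, GJ, GL, JL
  2-simplices (16): ABD, ABE, ADF, AEJ, AFL, AJL, BDL, BEF, BFG, BGL, DEG, DEL, DFG, EFL, EGJ, GJL

giving chain groups C_0 ≅ Z^8, C_1 ≅ Z^24, C_2 ≅ Z^16.

∂_1: C_1 → C_0 is given by ∂[p,q] = [q] − [p]. For instance
  ∂DL = L − D.
The 8×24 boundary matrix has rank 7 and Smith normal form diag(1,1,1,1,1,1,1).

The boundary map ∂_2: C_2 → C_1 sends each 2-simplex [p,q,r] to [q,r] − [p,r] + [p,q]. For instance
  ∂AFL = FL − AL + AF,
  ∂DEL = EL − DL + DE.
The resulting 24×16 matrix has rank 15, and its Smith normal form has invariant factors (1,1,1,1,1,1,1,1,1,1,1,1,1,1,1).

Now H_k = ker ∂_k / im ∂_{k+1}, so:

  H_0: rank C_0 − rank ∂_1 = 8 − 7 = 1, and the invariant factors of ∂_1 are all 1, so H_0 = Z.
  H_1: rank ker ∂_1 − rank ∂_2 = (24 − 7) − 15 = 2, and the invariant factors of ∂_2 are all 1, so H_1 = Z^2.
  H_2: rank ker ∂_2 − rank ∂_3 = (16 − 15) − 0 = 1, and there is no ∂_3, so H_2 = Z.

(K is a triangulation of the torus T^2.)

H_0 = Z,  H_1 = Z^2,  H_2 = Z.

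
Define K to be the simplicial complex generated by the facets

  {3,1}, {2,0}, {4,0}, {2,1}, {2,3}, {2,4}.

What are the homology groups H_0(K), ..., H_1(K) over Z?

Fix the vertex order 0 < 1 < 2 < 3 < 4 and write every simplex with vertices in increasing order. Then dim K = 1 and the simplices of K are:

  0-simplices (5): [0], [1], [2], [3], [4]
  1-simplices (6): [0,2], [0,4], [1,2], [1,3], [2,3], [2,4]

so the chain groups are C_0 ≅ Z^5, C_1 ≅ Z^6.

∂_1: C_1 → C_0 sends each edge [p,q] (with p < q) to q − p. For instance
  ∂[0,2] = [2] − [0].
The 5×6 boundary matrix has rank 4 and Smith normal form diag(1,1,1,1).

Computing H_k = (kernel of ∂_k) / (image of ∂_{k+1}):

  H_0: rank C_0 − rank ∂_1 = 5 − 4 = 1, and the invariant factors of ∂_1 are all 1, so H_0 = Z.
  H_1: rank ker ∂_1 − rank ∂_2 = (6 − 4) − 0 = 2, and there is no ∂_2, so H_1 = Z^2.

As a check, the Euler characteristic is 5 − 6 = -1, which agrees with 1 − 2 = -1.
(K is a triangulation of a wedge of 2 circles.)

H_0 = Z,  H_1 = Z^2.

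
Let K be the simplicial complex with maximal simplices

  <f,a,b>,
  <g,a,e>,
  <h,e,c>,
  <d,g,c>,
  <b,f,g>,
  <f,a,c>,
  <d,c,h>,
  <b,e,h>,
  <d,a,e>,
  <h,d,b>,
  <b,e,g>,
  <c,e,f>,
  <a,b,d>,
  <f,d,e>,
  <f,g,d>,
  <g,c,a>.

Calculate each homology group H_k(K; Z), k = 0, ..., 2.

H_0 = Z,  H_1 = Z^2,  H_2 = Z.

Take the total order a < b < c < d < e < f < g < h on the vertex set. Then K (dimension 2) consists of the simplices:

  0-simplices (8): a, b, c, d, e, f, g, h
  1-simplices (24): ab, ac, ad, ae, af, ag, bd, be, bf, bg, bh, cd, ce, cf, cg, ch, de, df, dg, dh, ef, eg, eh, fg
  2-simplices (16): abd, abf, acf, acg, ade, aeg, bdh, beg, beh, bfg, cdg, cdh, cef, ceh, def, dfg

Hence C_0 ≅ Z^8, C_1 ≅ Z^24, C_2 ≅ Z^16.

∂_1: C_1 → C_0 sends each edge [p,q] (with p < q) to q − p. For instance
  ∂ac = c − a.
As a 8×24 matrix over Z this has rank 7, with invariant factors (1,1,1,1,1,1,1).

∂_2: C_2 → C_1 maps a triangle to the signed sum of its edges. For instance
  ∂dfg = fg − dg + df,
  ∂ceh = eh − ch + ce.
This gives a 24×16 integer matrix of rank 15; reducing to Smith normal form yields diagonal entries (1,1,1,1,1,1,1,1,1,1,1,1,1,1,1).

Reading off H_k = ker ∂_k / im ∂_{k+1}:

  H_0: rank C_0 − rank ∂_1 = 8 − 7 = 1, and the invariant factors of ∂_1 are all 1, so H_0 ≅ Z.
  H_1: rank ker ∂_1 − rank ∂_2 = (24 − 7) − 15 = 2, and the invariant factors of ∂_2 are all 1, so H_1 ≅ Z^2.
  H_2: rank ker ∂_2 − rank ∂_3 = (16 − 15) − 0 = 1, and there is no ∂_3, so H_2 ≅ Z.

(K is a triangulation of the torus T^2.)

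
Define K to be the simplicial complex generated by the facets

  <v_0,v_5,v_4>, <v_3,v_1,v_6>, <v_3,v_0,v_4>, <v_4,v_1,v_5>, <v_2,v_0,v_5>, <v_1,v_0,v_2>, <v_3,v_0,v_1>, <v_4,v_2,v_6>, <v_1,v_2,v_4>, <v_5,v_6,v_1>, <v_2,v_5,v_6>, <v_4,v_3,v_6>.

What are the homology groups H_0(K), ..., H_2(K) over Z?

Order the vertices as v_0 < v_1 < v_2 < v_3 < v_4 < v_5 < v_6. Listing each simplex with vertices in this order, K has dimension 2 with simplices:

  0-simplices (7): [v_0], [v_1], [v_2], [v_3], [v_4], [v_5], [v_6]
  1-simplices (18): (18 of them)
  2-simplices (12): (12 of them)

Hence C_0 ≅ Z^7, C_1 ≅ Z^18, C_2 ≅ Z^12.

∂_1: C_1 → C_0 sends each edge [p,q] (with p < q) to q − p. For instance
  ∂[v_4,v_5] = [v_5] − [v_4].
The resulting 7×18 matrix has rank 6, and its Smith normal form has invariant factors (1,1,1,1,1,1).

The boundary map ∂_2: C_2 → C_1 maps a triangle to the signed sum of its edges. For instance
  ∂[v_1,v_5,v_6] = [v_5,v_6] − [v_1,v_6] + [v_1,v_5],
  ∂[v_0,v_2,v_5] = [v_2,v_5] − [v_0,v_5] + [v_0,v_2].
As a 18×12 matrix over Z this has rank 12, with invariant factors (1,1,1,1,1,1,1,1,1,1,1,2).

From H_k ≅ ker(∂_k) / im(∂_{k+1}) we obtain:

  H_0: rank C_0 − rank ∂_1 = 7 − 6 = 1, and the invariant factors of ∂_1 are all 1, so H_0 ≅ Z.
  H_1: rank ker ∂_1 − rank ∂_2 = (18 − 6) − 12 = 0, and ∂_2 has invariant factor 2 > 1, so H_1 ≅ Z/2Z.
  H_2: rank ker ∂_2 − rank ∂_3 = (12 − 12) − 0 = 0, and there is no ∂_3, so H_2 ≅ 0.

As a check, the Euler characteristic is 7 − 18 + 12 = 1, which agrees with 1 − 0 + 0 = 1.
(K is a triangulation of the real projective plane RP^2.)

H_0 ≅ Z,  H_1 ≅ Z/2Z,  H_2 = 0.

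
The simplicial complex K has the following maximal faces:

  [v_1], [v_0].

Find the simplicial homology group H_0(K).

Order the vertices as v_0 < v_1. Listing each simplex with vertices in this order, K has dimension 0 with simplices:

  0-simplices (2): [v_0], [v_1]

so the chain groups are C_0 ≅ Z^2.

From H_k ≅ ker(∂_k) / im(∂_{k+1}) we obtain:

  H_0: rank C_0 − rank ∂_1 = 2 − 0 = 2, and there is no ∂_1, so H_0 = Z^2.

(K is a triangulation of a set of 2 points.)

H_0 ≅ Z^2.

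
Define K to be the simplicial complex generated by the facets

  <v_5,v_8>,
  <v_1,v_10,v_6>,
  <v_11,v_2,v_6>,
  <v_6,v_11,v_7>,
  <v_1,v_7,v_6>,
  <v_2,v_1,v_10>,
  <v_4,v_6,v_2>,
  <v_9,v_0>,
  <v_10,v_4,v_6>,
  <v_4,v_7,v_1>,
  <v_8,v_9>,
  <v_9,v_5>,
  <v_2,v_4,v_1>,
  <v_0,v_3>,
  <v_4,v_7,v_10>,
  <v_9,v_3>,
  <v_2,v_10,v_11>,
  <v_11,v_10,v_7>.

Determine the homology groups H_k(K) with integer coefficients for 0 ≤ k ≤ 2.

H_0 = Z^2,  H_1 = Z^2 ⊕ Z/2Z,  H_2 = 0.

Order the vertices as v_0 < v_1 < v_2 < v_3 < v_4 < v_5 < v_6 < v_7 < v_8 < v_9 < v_10 < v_11. Listing each simplex with vertices in this order, K has dimension 2 with simplices:

  0-simplices (12): [v_0], [v_1], [v_2], [v_3], [v_4], [v_5], [v_6], [v_7], [v_8], [v_9], [v_10], [v_11]
  1-simplices (24): (24 of them)
  2-simplices (12): (12 of them)

giving chain groups C_0 ≅ Z^12, C_1 ≅ Z^24, C_2 ≅ Z^12.

The boundary map ∂_1: C_1 → C_0 sends each edge [p,q] (with p < q) to q − p. For instance
  ∂[v_6,v_10] = [v_10] − [v_6].
The resulting 12×24 matrix has rank 10, and its Smith normal form has invariant factors (1,1,1,1,1,1,1,1,1,1).

Boundary ∂_2: C_2 → C_1 maps a triangle to the signed sum of its edges. For instance
  ∂[v_1,v_6,v_10] = [v_6,v_10] − [v_1,v_10] + [v_1,v_6],
  ∂[v_1,v_4,v_7] = [v_4,v_7] − [v_1,v_7] + [v_1,v_4].
The resulting 24×12 matrix has rank 12, and its Smith normal form has invariant factors (1,1,1,1,1,1,1,1,1,1,1,2).

Computing H_k = (kernel of ∂_k) / (image of ∂_{k+1}):

  H_0: rank C_0 − rank ∂_1 = 12 − 10 = 2, and the invariant factors of ∂_1 are all 1, so H_0 = Z^2.
  H_1: rank ker ∂_1 − rank ∂_2 = (24 − 10) − 12 = 2, and ∂_2 has invariant factor 2 > 1, so H_1 = Z^2 ⊕ Z/2Z.
  H_2: rank ker ∂_2 − rank ∂_3 = (12 − 12) − 0 = 0, and there is no ∂_3, so H_2 = 0.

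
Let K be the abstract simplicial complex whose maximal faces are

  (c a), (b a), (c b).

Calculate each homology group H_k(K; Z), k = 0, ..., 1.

H_0 ≅ Z,  H_1 ≅ Z.

We work with the vertex ordering a < b < c. The simplices of K, each written with vertices in increasing order, are:

  0-simplices (3): a, b, c
  1-simplices (3): ab, ac, bc

giving chain groups C_0 ≅ Z^3, C_1 ≅ Z^3.

Boundary ∂_1: C_1 → C_0 maps an edge to its endpoints' difference, ∂[p,q] = q − p. For instance
  ∂ab = b − a.
As a 3×3 matrix over Z this has rank 2, with invariant factors (1,1).

Reading off H_k = ker ∂_k / im ∂_{k+1}:

  H_0: rank C_0 − rank ∂_1 = 3 − 2 = 1, and the invariant factors of ∂_1 are all 1, so H_0 = Z.
  H_1: rank ker ∂_1 − rank ∂_2 = (3 − 2) − 0 = 1, and there is no ∂_2, so H_1 = Z.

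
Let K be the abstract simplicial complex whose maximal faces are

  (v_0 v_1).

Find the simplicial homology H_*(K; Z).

H_0 ≅ Z,  H_1 = 0.

Take the total order v_0 < v_1 on the vertex set. Then K (dimension 1) consists of the simplices:

  0-simplices (2): [v_0], [v_1]
  1-simplices (1): [v_0,v_1]

giving chain groups C_0 ≅ Z^2, C_1 ≅ Z^1.

∂_1: C_1 → C_0 maps an edge to its endpoints' difference, ∂[p,q] = q − p. For instance
  ∂[v_0,v_1] = [v_1] − [v_0].
This gives a 2×1 integer matrix of rank 1; reducing to Smith normal form yields diagonal entries (1).

Computing H_k = (kernel of ∂_k) / (image of ∂_{k+1}):

  H_0: rank C_0 − rank ∂_1 = 2 − 1 = 1, and the invariant factors of ∂_1 are all 1, so H_0 = Z.
  H_1: rank ker ∂_1 − rank ∂_2 = (1 − 1) − 0 = 0, and there is no ∂_2, so H_1 = 0.

As a check, the Euler characteristic is 2 − 1 = 1, which agrees with 1 − 0 = 1.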